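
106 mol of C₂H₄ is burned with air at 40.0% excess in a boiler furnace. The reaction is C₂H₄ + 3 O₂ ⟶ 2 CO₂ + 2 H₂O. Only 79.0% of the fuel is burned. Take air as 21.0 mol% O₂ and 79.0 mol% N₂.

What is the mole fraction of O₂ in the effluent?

Stoichiometric O₂ = 3 × 106 = 318 mol; O₂ fed = 318 × 1.400 = 445.2 mol.
N₂ fed = 445.2 × 79/21 = 1675 mol.
Fuel reacted = 0.79 × 106 → ξ = 83.74 mol.
Outlet (n = n₀ + ν ξ):
  C₂H₄: 106 − 1(83.74) = 22.26
  O₂: 445.2 − 3(83.74) = 194
  N₂: 1675 (inert)
  CO₂: 0 + 2(83.74) = 167.5
  H₂O: 0 + 2(83.74) = 167.5
Total out = 2226 mol; y_O₂ = 194 / 2226 = 0.08714.

0.0871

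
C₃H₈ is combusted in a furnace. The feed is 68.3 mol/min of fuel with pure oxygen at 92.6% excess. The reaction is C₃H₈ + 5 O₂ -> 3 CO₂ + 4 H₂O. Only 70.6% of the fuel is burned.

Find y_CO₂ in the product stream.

Stoichiometric O₂ = 5 × 68.3 = 341.5 mol/min; O₂ fed = 341.5 × 1.926 = 657.7 mol/min.
Fuel reacted = 0.706 × 68.3 → ξ = 48.22 mol/min.
Outlet (n = n₀ + ν ξ):
  C₃H₈: 68.3 − 1(48.22) = 20.08
  O₂: 657.7 − 5(48.22) = 416.6
  CO₂: 0 + 3(48.22) = 144.7
  H₂O: 0 + 4(48.22) = 192.9
Total out = 774.2 mol/min; y_CO₂ = 144.7 / 774.2 = 0.1868.

0.187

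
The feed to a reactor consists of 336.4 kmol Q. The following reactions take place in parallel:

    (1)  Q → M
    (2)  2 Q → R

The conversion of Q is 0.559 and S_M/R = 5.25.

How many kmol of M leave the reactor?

136 kmol

Conversion of Q: Q consumed = 0.559 × 336.4 = 188 kmol = 1ξ₁ + 2ξ₂.
Selectivity: 1ξ₁ / (1ξ₂) = 5.25 → ξ₁ = 5.25 ξ₂.
Substitute: (1·5.25 + 2) ξ₂ = 188 → ξ₂ = 25.94 kmol, ξ₁ = 136.2 kmol.
Outlet amounts (n = n₀ + Σ ν·ξ):
  Q: 336.4 − 1(136.2) − 2(25.94) = 148.4
  M: 0 + 1(136.2) = 136.2
  R: 0 + 1(25.94) = 25.94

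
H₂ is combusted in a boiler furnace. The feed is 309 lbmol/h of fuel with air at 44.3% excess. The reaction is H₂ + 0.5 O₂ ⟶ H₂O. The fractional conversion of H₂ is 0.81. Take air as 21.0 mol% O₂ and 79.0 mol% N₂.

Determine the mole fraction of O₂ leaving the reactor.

0.0785

Stoichiometric O₂ = 0.5 × 309 = 154.5 lbmol/h; O₂ fed = 154.5 × 1.443 = 222.9 lbmol/h.
N₂ fed = 222.9 × 79/21 = 838.7 lbmol/h.
Fuel reacted = 0.81 × 309 → ξ = 250.3 lbmol/h.
Outlet (n = n₀ + ν ξ):
  H₂: 309 − 1(250.3) = 58.71
  O₂: 222.9 − 0.5(250.3) = 97.8
  N₂: 838.7 (inert)
  H₂O: 0 + 1(250.3) = 250.3
Total out = 1245 lbmol/h; y_O₂ = 97.8 / 1245 = 0.07852.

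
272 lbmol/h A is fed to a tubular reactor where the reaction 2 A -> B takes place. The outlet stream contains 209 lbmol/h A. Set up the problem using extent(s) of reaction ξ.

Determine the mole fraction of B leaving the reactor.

For A: n = n₀ − 2ξ → 209 = 272 − 2ξ, giving ξ = 31.5 lbmol/h.
Outlet amounts (n = n₀ + ν ξ):
  A: 272 − 2(31.5) = 209
  B: 0 + 1(31.5) = 31.5
Total out = 240.5 lbmol/h; y_B = 31.5 / 240.5 = 0.131.

0.131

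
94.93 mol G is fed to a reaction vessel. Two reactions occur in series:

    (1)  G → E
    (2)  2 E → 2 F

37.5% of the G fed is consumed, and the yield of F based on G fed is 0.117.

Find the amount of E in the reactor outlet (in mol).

24.5 mol

Conversion of G: G consumed = 1ξ₁ = 0.375 × 94.93 → ξ₁ = 35.6 mol.
Yield of F: 2ξ₂ / 94.93 = 0.117 → ξ₂ = 5.553 mol.
Outlet amounts (n = n₀ + Σ ν·ξ):
  G: 94.93 − 1(35.6) = 59.33
  E: 0 + 1(35.6) − 2(5.553) = 24.49
  F: 0 + 2(5.553) = 11.11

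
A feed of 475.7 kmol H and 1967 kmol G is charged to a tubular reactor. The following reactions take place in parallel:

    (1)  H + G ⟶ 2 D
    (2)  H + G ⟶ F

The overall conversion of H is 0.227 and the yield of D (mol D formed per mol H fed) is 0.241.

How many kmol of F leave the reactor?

50.7 kmol

Yield of D: 2ξ₁ / 475.7 = 0.241 → ξ₁ = 57.32 kmol.
Conversion of H: 1ξ₁ + 1ξ₂ = 0.227 × 475.7 = 108 → ξ₂ = 50.66 kmol.
Outlet amounts (n = n₀ + Σ ν·ξ):
  H: 475.7 − 1(57.32) − 1(50.66) = 367.7
  G: 1967 − 1(57.32) − 1(50.66) = 1859
  D: 0 + 2(57.32) = 114.6
  F: 0 + 1(50.66) = 50.66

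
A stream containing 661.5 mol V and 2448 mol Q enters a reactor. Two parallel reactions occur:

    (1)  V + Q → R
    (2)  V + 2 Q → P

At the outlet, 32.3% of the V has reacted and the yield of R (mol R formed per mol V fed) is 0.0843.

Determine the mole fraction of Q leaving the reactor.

Yield of R: 1ξ₁ / 661.5 = 0.0843 → ξ₁ = 55.76 mol.
Conversion of V: 1ξ₁ + 1ξ₂ = 0.323 × 661.5 = 213.7 → ξ₂ = 157.9 mol.
Outlet amounts (n = n₀ + Σ ν·ξ):
  V: 661.5 − 1(55.76) − 1(157.9) = 447.8
  Q: 2448 − 1(55.76) − 2(157.9) = 2076
  R: 0 + 1(55.76) = 55.76
  P: 0 + 1(157.9) = 157.9
Total out = 2738 mol; y_Q = 2076 / 2738 = 0.7584.

0.758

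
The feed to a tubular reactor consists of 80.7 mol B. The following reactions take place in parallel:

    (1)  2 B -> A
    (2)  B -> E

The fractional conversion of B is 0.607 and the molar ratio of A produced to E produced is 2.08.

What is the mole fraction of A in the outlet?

Conversion of B: B consumed = 0.607 × 80.7 = 48.98 mol = 2ξ₁ + 1ξ₂.
Selectivity: 1ξ₁ / (1ξ₂) = 2.08 → ξ₁ = 2.08 ξ₂.
Substitute: (2·2.08 + 1) ξ₂ = 48.98 → ξ₂ = 9.493 mol, ξ₁ = 19.75 mol.
Outlet amounts (n = n₀ + Σ ν·ξ):
  B: 80.7 − 2(19.75) − 1(9.493) = 31.72
  A: 0 + 1(19.75) = 19.75
  E: 0 + 1(9.493) = 9.493
Total out = 60.95 mol; y_A = 19.75 / 60.95 = 0.3239.

0.324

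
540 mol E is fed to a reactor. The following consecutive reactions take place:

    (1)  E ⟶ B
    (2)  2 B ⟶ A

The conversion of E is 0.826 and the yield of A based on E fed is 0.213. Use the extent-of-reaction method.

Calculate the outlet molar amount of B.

Conversion of E: E consumed = 1ξ₁ = 0.826 × 540 → ξ₁ = 446 mol.
Yield of A: 1ξ₂ / 540 = 0.213 → ξ₂ = 115 mol.
Outlet amounts (n = n₀ + Σ ν·ξ):
  E: 540 − 1(446) = 93.96
  B: 0 + 1(446) − 2(115) = 216
  A: 0 + 1(115) = 115

216 mol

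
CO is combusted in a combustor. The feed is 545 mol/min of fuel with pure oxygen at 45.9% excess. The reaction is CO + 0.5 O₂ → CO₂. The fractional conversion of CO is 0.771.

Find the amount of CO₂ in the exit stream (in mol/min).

420 mol/min

Stoichiometric O₂ = 0.5 × 545 = 272.5 mol/min; O₂ fed = 272.5 × 1.459 = 397.6 mol/min.
Fuel reacted = 0.771 × 545 → ξ = 420.2 mol/min.
Outlet (n = n₀ + ν ξ):
  CO: 545 − 1(420.2) = 124.8
  O₂: 397.6 − 0.5(420.2) = 187.5
  CO₂: 0 + 1(420.2) = 420.2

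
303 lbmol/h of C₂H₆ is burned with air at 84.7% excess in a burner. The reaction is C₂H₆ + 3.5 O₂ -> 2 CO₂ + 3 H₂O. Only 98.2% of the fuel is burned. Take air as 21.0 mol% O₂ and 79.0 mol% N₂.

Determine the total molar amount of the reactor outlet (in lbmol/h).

9780 lbmol/h

Stoichiometric O₂ = 3.5 × 303 = 1060 lbmol/h; O₂ fed = 1060 × 1.847 = 1959 lbmol/h.
N₂ fed = 1959 × 79/21 = 7369 lbmol/h.
Fuel reacted = 0.982 × 303 → ξ = 297.5 lbmol/h.
Outlet (n = n₀ + ν ξ):
  C₂H₆: 303 − 1(297.5) = 5.454
  O₂: 1959 − 3.5(297.5) = 917.3
  N₂: 7369 (inert)
  CO₂: 0 + 2(297.5) = 595.1
  H₂O: 0 + 3(297.5) = 892.6
Total out = 5.454 + 917.3 + 7369 + 595.1 + 892.6 = 9779 lbmol/h.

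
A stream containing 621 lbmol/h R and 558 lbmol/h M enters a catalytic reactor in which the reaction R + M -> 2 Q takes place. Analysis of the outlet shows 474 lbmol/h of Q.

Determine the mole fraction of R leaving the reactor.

For Q: n = n₀ + 2ξ → 474 = 0 + 2ξ, giving ξ = 237 lbmol/h.
Outlet amounts (n = n₀ + ν ξ):
  R: 621 − 1(237) = 384
  M: 558 − 1(237) = 321
  Q: 0 + 2(237) = 474
Total out = 1179 lbmol/h; y_R = 384 / 1179 = 0.3257.

0.326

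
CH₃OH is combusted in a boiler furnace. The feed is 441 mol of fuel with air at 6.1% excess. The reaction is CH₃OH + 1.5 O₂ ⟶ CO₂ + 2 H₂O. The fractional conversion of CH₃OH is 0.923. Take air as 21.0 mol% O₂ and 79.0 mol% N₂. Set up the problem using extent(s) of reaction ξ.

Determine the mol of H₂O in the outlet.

814 mol

Stoichiometric O₂ = 1.5 × 441 = 661.5 mol; O₂ fed = 661.5 × 1.061 = 701.9 mol.
N₂ fed = 701.9 × 79/21 = 2640 mol.
Fuel reacted = 0.923 × 441 → ξ = 407 mol.
Outlet (n = n₀ + ν ξ):
  CH₃OH: 441 − 1(407) = 33.96
  O₂: 701.9 − 1.5(407) = 91.29
  N₂: 2640 (inert)
  CO₂: 0 + 1(407) = 407
  H₂O: 0 + 2(407) = 814.1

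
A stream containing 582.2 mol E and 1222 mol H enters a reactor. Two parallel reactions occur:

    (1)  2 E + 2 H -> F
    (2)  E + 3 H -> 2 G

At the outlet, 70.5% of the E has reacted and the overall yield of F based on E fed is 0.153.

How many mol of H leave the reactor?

347 mol

Yield of F: 1ξ₁ / 582.2 = 0.153 → ξ₁ = 89.08 mol.
Conversion of E: 2ξ₁ + 1ξ₂ = 0.705 × 582.2 = 410.5 → ξ₂ = 232.3 mol.
Outlet amounts (n = n₀ + Σ ν·ξ):
  E: 582.2 − 2(89.08) − 1(232.3) = 171.7
  H: 1222 − 2(89.08) − 3(232.3) = 347
  F: 0 + 1(89.08) = 89.08
  G: 0 + 2(232.3) = 464.6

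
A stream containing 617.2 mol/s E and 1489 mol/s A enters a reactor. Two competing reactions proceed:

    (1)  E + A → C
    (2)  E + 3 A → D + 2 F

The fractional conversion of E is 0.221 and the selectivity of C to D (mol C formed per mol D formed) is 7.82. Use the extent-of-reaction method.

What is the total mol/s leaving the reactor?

Conversion of E: E consumed = 0.221 × 617.2 = 136.4 mol/s = 1ξ₁ + 1ξ₂.
Selectivity: 1ξ₁ / (1ξ₂) = 7.82 → ξ₁ = 7.82 ξ₂.
Substitute: (1·7.82 + 1) ξ₂ = 136.4 → ξ₂ = 15.46 mol/s, ξ₁ = 120.9 mol/s.
Outlet amounts (n = n₀ + Σ ν·ξ):
  E: 617.2 − 1(120.9) − 1(15.46) = 480.8
  A: 1489 − 1(120.9) − 3(15.46) = 1322
  C: 0 + 1(120.9) = 120.9
  D: 0 + 1(15.46) = 15.46
  F: 0 + 2(15.46) = 30.93
Total out = 480.8 + 1322 + 120.9 + 15.46 + 30.93 = 1970 mol/s.

1970 mol/s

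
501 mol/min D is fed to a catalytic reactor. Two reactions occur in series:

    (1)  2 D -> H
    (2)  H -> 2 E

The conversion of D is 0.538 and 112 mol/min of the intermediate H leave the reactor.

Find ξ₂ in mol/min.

ξ₂ = 22.8 mol/min

Conversion of D: D consumed = 2ξ₁ = 0.538 × 501 → ξ₁ = 134.8 mol/min.
H balance: n_H = 0 + 1ξ₁ − 1ξ₂ = 112 → ξ₂ = (1·134.8 − 112)/1 = 22.77 mol/min.
Outlet amounts (n = n₀ + Σ ν·ξ):
  D: 501 − 2(134.8) = 231.5
  H: 0 + 1(134.8) − 1(22.77) = 112
  E: 0 + 2(22.77) = 45.54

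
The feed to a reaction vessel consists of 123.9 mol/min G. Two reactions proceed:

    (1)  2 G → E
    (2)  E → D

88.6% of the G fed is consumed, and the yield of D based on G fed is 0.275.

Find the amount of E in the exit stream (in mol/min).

Conversion of G: G consumed = 2ξ₁ = 0.886 × 123.9 → ξ₁ = 54.89 mol/min.
Yield of D: 1ξ₂ / 123.9 = 0.275 → ξ₂ = 34.07 mol/min.
Outlet amounts (n = n₀ + Σ ν·ξ):
  G: 123.9 − 2(54.89) = 14.12
  E: 0 + 1(54.89) − 1(34.07) = 20.82
  D: 0 + 1(34.07) = 34.07

20.8 mol/min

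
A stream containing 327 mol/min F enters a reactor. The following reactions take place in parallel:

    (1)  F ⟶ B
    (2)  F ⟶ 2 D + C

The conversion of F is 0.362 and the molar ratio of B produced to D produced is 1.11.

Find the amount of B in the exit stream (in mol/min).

Conversion of F: F consumed = 0.362 × 327 = 118.4 mol/min = 1ξ₁ + 1ξ₂.
Selectivity: 1ξ₁ / (2ξ₂) = 1.11 → ξ₁ = 2.22 ξ₂.
Substitute: (1·2.22 + 1) ξ₂ = 118.4 → ξ₂ = 36.76 mol/min, ξ₁ = 81.61 mol/min.
Outlet amounts (n = n₀ + Σ ν·ξ):
  F: 327 − 1(81.61) − 1(36.76) = 208.6
  B: 0 + 1(81.61) = 81.61
  D: 0 + 2(36.76) = 73.52
  C: 0 + 1(36.76) = 36.76

81.6 mol/min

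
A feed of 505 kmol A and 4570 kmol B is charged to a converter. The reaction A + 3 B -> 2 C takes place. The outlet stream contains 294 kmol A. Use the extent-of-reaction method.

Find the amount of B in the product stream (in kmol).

3940 kmol

For A: n = n₀ − 1ξ → 294 = 505 − 1ξ, giving ξ = 211 kmol.
Outlet amounts (n = n₀ + ν ξ):
  A: 505 − 1(211) = 294
  B: 4570 − 3(211) = 3937
  C: 0 + 2(211) = 422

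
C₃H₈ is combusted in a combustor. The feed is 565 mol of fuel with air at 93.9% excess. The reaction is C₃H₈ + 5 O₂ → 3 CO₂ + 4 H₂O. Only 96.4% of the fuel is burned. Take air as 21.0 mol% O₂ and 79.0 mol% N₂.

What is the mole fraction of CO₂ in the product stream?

Stoichiometric O₂ = 5 × 565 = 2825 mol; O₂ fed = 2825 × 1.939 = 5478 mol.
N₂ fed = 5478 × 79/21 = 20610 mol.
Fuel reacted = 0.964 × 565 → ξ = 544.7 mol.
Outlet (n = n₀ + ν ξ):
  C₃H₈: 565 − 1(544.7) = 20.34
  O₂: 5478 − 5(544.7) = 2754
  N₂: 20610 (inert)
  CO₂: 0 + 3(544.7) = 1634
  H₂O: 0 + 4(544.7) = 2179
Total out = 27190 mol; y_CO₂ = 1634 / 27190 = 0.06009.

0.0601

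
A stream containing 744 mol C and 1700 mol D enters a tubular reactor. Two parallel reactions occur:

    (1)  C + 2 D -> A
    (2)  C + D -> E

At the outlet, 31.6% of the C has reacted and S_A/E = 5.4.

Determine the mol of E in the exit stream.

36.7 mol

Conversion of C: C consumed = 0.316 × 744 = 235.1 mol = 1ξ₁ + 1ξ₂.
Selectivity: 1ξ₁ / (1ξ₂) = 5.4 → ξ₁ = 5.4 ξ₂.
Substitute: (1·5.4 + 1) ξ₂ = 235.1 → ξ₂ = 36.73 mol, ξ₁ = 198.4 mol.
Outlet amounts (n = n₀ + Σ ν·ξ):
  C: 744 − 1(198.4) − 1(36.73) = 508.9
  D: 1700 − 2(198.4) − 1(36.73) = 1267
  A: 0 + 1(198.4) = 198.4
  E: 0 + 1(36.73) = 36.73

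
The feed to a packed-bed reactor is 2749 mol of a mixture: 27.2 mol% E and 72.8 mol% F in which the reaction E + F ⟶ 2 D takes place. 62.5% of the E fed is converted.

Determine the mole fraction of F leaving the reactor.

E reacted = 0.625 × 747.7 = 467.3 mol; ν_E = −1, so ξ = 467.3/1 = 467.3 mol.
Outlet amounts (n = n₀ + ν ξ):
  E: 747.7 − 1(467.3) = 280.4
  F: 2001 − 1(467.3) = 1534
  D: 0 + 2(467.3) = 934.7
Total out = 2749 mol; y_F = 1534 / 2749 = 0.558.

0.558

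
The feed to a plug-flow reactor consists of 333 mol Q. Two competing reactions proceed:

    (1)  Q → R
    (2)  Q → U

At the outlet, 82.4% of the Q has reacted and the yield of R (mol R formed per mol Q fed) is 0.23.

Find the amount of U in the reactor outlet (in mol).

Yield of R: 1ξ₁ / 333 = 0.23 → ξ₁ = 76.59 mol.
Conversion of Q: 1ξ₁ + 1ξ₂ = 0.824 × 333 = 274.4 → ξ₂ = 197.8 mol.
Outlet amounts (n = n₀ + Σ ν·ξ):
  Q: 333 − 1(76.59) − 1(197.8) = 58.61
  R: 0 + 1(76.59) = 76.59
  U: 0 + 1(197.8) = 197.8

198 mol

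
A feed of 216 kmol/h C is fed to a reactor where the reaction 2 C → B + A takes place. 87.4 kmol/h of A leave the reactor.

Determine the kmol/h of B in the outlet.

87.4 kmol/h

For A: n = n₀ + 1ξ → 87.4 = 0 + 1ξ, giving ξ = 87.4 kmol/h.
Outlet amounts (n = n₀ + ν ξ):
  C: 216 − 2(87.4) = 41.2
  B: 0 + 1(87.4) = 87.4
  A: 0 + 1(87.4) = 87.4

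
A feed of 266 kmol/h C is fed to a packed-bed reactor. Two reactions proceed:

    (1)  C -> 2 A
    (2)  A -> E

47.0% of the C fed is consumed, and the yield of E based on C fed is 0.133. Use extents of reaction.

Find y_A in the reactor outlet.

0.549

Conversion of C: C consumed = 1ξ₁ = 0.47 × 266 → ξ₁ = 125 kmol/h.
Yield of E: 1ξ₂ / 266 = 0.133 → ξ₂ = 35.38 kmol/h.
Outlet amounts (n = n₀ + Σ ν·ξ):
  C: 266 − 1(125) = 141
  A: 0 + 2(125) − 1(35.38) = 214.7
  E: 0 + 1(35.38) = 35.38
Total out = 391 kmol/h; y_A = 214.7 / 391 = 0.549.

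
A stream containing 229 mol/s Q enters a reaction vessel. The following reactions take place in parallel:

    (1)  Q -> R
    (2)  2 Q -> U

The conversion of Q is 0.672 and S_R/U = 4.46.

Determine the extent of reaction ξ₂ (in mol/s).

Conversion of Q: Q consumed = 0.672 × 229 = 153.9 mol/s = 1ξ₁ + 2ξ₂.
Selectivity: 1ξ₁ / (1ξ₂) = 4.46 → ξ₁ = 4.46 ξ₂.
Substitute: (1·4.46 + 2) ξ₂ = 153.9 → ξ₂ = 23.82 mol/s, ξ₁ = 106.2 mol/s.
Outlet amounts (n = n₀ + Σ ν·ξ):
  Q: 229 − 1(106.2) − 2(23.82) = 75.11
  R: 0 + 1(106.2) = 106.2
  U: 0 + 1(23.82) = 23.82

ξ₂ = 23.8 mol/s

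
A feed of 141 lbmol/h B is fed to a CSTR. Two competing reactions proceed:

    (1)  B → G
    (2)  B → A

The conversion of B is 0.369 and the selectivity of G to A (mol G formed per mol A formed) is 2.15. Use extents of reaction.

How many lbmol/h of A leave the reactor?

Conversion of B: B consumed = 0.369 × 141 = 52.03 lbmol/h = 1ξ₁ + 1ξ₂.
Selectivity: 1ξ₁ / (1ξ₂) = 2.15 → ξ₁ = 2.15 ξ₂.
Substitute: (1·2.15 + 1) ξ₂ = 52.03 → ξ₂ = 16.52 lbmol/h, ξ₁ = 35.51 lbmol/h.
Outlet amounts (n = n₀ + Σ ν·ξ):
  B: 141 − 1(35.51) − 1(16.52) = 88.97
  G: 0 + 1(35.51) = 35.51
  A: 0 + 1(16.52) = 16.52

16.5 lbmol/h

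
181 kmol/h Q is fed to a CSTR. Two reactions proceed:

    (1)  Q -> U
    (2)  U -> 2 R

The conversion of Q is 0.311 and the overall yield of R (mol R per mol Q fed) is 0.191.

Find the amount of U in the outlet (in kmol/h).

39 kmol/h

Conversion of Q: Q consumed = 1ξ₁ = 0.311 × 181 → ξ₁ = 56.29 kmol/h.
Yield of R: 2ξ₂ / 181 = 0.191 → ξ₂ = 17.29 kmol/h.
Outlet amounts (n = n₀ + Σ ν·ξ):
  Q: 181 − 1(56.29) = 124.7
  U: 0 + 1(56.29) − 1(17.29) = 39.01
  R: 0 + 2(17.29) = 34.57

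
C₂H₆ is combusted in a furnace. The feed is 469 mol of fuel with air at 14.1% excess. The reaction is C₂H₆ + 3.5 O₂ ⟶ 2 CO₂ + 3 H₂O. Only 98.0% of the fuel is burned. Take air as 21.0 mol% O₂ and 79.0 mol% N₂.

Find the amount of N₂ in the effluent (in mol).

7050 mol

Stoichiometric O₂ = 3.5 × 469 = 1642 mol; O₂ fed = 1642 × 1.141 = 1873 mol.
N₂ fed = 1873 × 79/21 = 7046 mol.
Fuel reacted = 0.98 × 469 → ξ = 459.6 mol.
Outlet (n = n₀ + ν ξ):
  C₂H₆: 469 − 1(459.6) = 9.38
  O₂: 1873 − 3.5(459.6) = 264.3
  N₂: 7046 (inert)
  CO₂: 0 + 2(459.6) = 919.2
  H₂O: 0 + 3(459.6) = 1379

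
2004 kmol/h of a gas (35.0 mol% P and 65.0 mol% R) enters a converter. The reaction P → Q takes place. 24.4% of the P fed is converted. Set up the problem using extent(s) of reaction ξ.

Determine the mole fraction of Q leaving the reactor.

0.0854

P reacted = 0.244 × 701.4 = 171.1 kmol/h; ν_P = −1, so ξ = 171.1/1 = 171.1 kmol/h.
Outlet amounts (n = n₀ + ν ξ):
  P: 701.4 − 1(171.1) = 530.3
  Q: 0 + 1(171.1) = 171.1
  R: 1303 (inert)
Total out = 2004 kmol/h; y_Q = 171.1 / 2004 = 0.0854.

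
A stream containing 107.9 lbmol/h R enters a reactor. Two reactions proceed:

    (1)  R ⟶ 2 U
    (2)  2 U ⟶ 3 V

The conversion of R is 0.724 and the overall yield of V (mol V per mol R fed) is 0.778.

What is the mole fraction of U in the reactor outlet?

Conversion of R: R consumed = 1ξ₁ = 0.724 × 107.9 → ξ₁ = 78.12 lbmol/h.
Yield of V: 3ξ₂ / 107.9 = 0.778 → ξ₂ = 27.98 lbmol/h.
Outlet amounts (n = n₀ + Σ ν·ξ):
  R: 107.9 − 1(78.12) = 29.78
  U: 0 + 2(78.12) − 2(27.98) = 100.3
  V: 0 + 3(27.98) = 83.95
Total out = 214 lbmol/h; y_U = 100.3 / 214 = 0.4686.

0.469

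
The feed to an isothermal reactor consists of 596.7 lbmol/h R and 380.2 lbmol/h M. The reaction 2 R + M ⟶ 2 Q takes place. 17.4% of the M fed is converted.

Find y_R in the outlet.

0.51

M reacted = 0.174 × 380.2 = 66.15 lbmol/h; ν_M = −1, so ξ = 66.15/1 = 66.15 lbmol/h.
Outlet amounts (n = n₀ + ν ξ):
  R: 596.7 − 2(66.15) = 464.4
  M: 380.2 − 1(66.15) = 314
  Q: 0 + 2(66.15) = 132.3
Total out = 910.7 lbmol/h; y_R = 464.4 / 910.7 = 0.5099.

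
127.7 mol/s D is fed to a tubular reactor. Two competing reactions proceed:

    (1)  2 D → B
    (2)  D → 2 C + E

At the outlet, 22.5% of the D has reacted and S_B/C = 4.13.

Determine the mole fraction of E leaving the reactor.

0.014

Conversion of D: D consumed = 0.225 × 127.7 = 28.73 mol/s = 2ξ₁ + 1ξ₂.
Selectivity: 1ξ₁ / (2ξ₂) = 4.13 → ξ₁ = 8.26 ξ₂.
Substitute: (2·8.26 + 1) ξ₂ = 28.73 → ξ₂ = 1.64 mol/s, ξ₁ = 13.55 mol/s.
Outlet amounts (n = n₀ + Σ ν·ξ):
  D: 127.7 − 2(13.55) − 1(1.64) = 98.97
  B: 0 + 1(13.55) = 13.55
  C: 0 + 2(1.64) = 3.28
  E: 0 + 1(1.64) = 1.64
Total out = 117.4 mol/s; y_E = 1.64 / 117.4 = 0.01397.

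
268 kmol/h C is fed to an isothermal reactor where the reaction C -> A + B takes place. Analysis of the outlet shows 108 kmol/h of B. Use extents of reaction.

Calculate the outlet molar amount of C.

For B: n = n₀ + 1ξ → 108 = 0 + 1ξ, giving ξ = 108 kmol/h.
Outlet amounts (n = n₀ + ν ξ):
  C: 268 − 1(108) = 160
  A: 0 + 1(108) = 108
  B: 0 + 1(108) = 108

160 kmol/h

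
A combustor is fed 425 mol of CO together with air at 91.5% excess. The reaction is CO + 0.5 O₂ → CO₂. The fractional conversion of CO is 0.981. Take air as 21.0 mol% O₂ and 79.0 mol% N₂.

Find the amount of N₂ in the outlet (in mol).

1530 mol

Stoichiometric O₂ = 0.5 × 425 = 212.5 mol; O₂ fed = 212.5 × 1.915 = 406.9 mol.
N₂ fed = 406.9 × 79/21 = 1531 mol.
Fuel reacted = 0.981 × 425 → ξ = 416.9 mol.
Outlet (n = n₀ + ν ξ):
  CO: 425 − 1(416.9) = 8.075
  O₂: 406.9 − 0.5(416.9) = 198.5
  N₂: 1531 (inert)
  CO₂: 0 + 1(416.9) = 416.9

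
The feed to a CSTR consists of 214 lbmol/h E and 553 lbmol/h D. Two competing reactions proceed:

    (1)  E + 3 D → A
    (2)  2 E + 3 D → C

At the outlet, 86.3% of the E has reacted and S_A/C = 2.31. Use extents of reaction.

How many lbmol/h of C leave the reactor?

42.8 lbmol/h

Conversion of E: E consumed = 0.863 × 214 = 184.7 lbmol/h = 1ξ₁ + 2ξ₂.
Selectivity: 1ξ₁ / (1ξ₂) = 2.31 → ξ₁ = 2.31 ξ₂.
Substitute: (1·2.31 + 2) ξ₂ = 184.7 → ξ₂ = 42.85 lbmol/h, ξ₁ = 98.98 lbmol/h.
Outlet amounts (n = n₀ + Σ ν·ξ):
  E: 214 − 1(98.98) − 2(42.85) = 29.32
  D: 553 − 3(98.98) − 3(42.85) = 127.5
  A: 0 + 1(98.98) = 98.98
  C: 0 + 1(42.85) = 42.85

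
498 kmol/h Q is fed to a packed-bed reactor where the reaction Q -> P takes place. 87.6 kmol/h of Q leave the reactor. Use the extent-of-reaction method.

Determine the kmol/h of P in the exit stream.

410 kmol/h

For Q: n = n₀ − 1ξ → 87.6 = 498 − 1ξ, giving ξ = 410.4 kmol/h.
Outlet amounts (n = n₀ + ν ξ):
  Q: 498 − 1(410.4) = 87.6
  P: 0 + 1(410.4) = 410.4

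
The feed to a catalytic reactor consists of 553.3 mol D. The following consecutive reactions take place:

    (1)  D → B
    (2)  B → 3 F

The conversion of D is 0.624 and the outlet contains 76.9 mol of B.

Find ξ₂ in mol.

ξ₂ = 268 mol

Conversion of D: D consumed = 1ξ₁ = 0.624 × 553.3 → ξ₁ = 345.3 mol.
B balance: n_B = 0 + 1ξ₁ − 1ξ₂ = 76.9 → ξ₂ = (1·345.3 − 76.9)/1 = 268.4 mol.
Outlet amounts (n = n₀ + Σ ν·ξ):
  D: 553.3 − 1(345.3) = 208
  B: 0 + 1(345.3) − 1(268.4) = 76.9
  F: 0 + 3(268.4) = 805.1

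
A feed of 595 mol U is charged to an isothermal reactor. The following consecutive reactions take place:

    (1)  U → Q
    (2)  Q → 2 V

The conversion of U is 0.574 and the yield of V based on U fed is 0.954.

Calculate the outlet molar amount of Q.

57.7 mol

Conversion of U: U consumed = 1ξ₁ = 0.574 × 595 → ξ₁ = 341.5 mol.
Yield of V: 2ξ₂ / 595 = 0.954 → ξ₂ = 283.8 mol.
Outlet amounts (n = n₀ + Σ ν·ξ):
  U: 595 − 1(341.5) = 253.5
  Q: 0 + 1(341.5) − 1(283.8) = 57.71
  V: 0 + 2(283.8) = 567.6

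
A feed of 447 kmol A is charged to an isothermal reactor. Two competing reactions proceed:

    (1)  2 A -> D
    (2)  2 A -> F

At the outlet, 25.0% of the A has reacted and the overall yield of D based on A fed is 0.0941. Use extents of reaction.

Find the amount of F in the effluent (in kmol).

13.8 kmol

Yield of D: 1ξ₁ / 447 = 0.0941 → ξ₁ = 42.06 kmol.
Conversion of A: 2ξ₁ + 2ξ₂ = 0.25 × 447 = 111.8 → ξ₂ = 13.81 kmol.
Outlet amounts (n = n₀ + Σ ν·ξ):
  A: 447 − 2(42.06) − 2(13.81) = 335.2
  D: 0 + 1(42.06) = 42.06
  F: 0 + 1(13.81) = 13.81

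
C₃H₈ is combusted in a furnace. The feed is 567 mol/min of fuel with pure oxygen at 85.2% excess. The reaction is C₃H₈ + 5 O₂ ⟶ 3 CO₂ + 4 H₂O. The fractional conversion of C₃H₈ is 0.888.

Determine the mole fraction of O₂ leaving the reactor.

0.432

Stoichiometric O₂ = 5 × 567 = 2835 mol/min; O₂ fed = 2835 × 1.852 = 5250 mol/min.
Fuel reacted = 0.888 × 567 → ξ = 503.5 mol/min.
Outlet (n = n₀ + ν ξ):
  C₃H₈: 567 − 1(503.5) = 63.5
  O₂: 5250 − 5(503.5) = 2733
  CO₂: 0 + 3(503.5) = 1510
  H₂O: 0 + 4(503.5) = 2014
Total out = 6321 mol/min; y_O₂ = 2733 / 6321 = 0.4324.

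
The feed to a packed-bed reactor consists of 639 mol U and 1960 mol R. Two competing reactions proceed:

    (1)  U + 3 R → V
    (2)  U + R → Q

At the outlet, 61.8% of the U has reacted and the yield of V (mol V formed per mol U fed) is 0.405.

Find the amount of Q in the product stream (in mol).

136 mol

Yield of V: 1ξ₁ / 639 = 0.405 → ξ₁ = 258.8 mol.
Conversion of U: 1ξ₁ + 1ξ₂ = 0.618 × 639 = 394.9 → ξ₂ = 136.1 mol.
Outlet amounts (n = n₀ + Σ ν·ξ):
  U: 639 − 1(258.8) − 1(136.1) = 244.1
  R: 1960 − 3(258.8) − 1(136.1) = 1048
  V: 0 + 1(258.8) = 258.8
  Q: 0 + 1(136.1) = 136.1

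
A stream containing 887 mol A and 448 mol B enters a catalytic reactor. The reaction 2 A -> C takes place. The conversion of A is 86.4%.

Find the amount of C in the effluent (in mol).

A reacted = 0.864 × 887 = 766.4 mol; ν_A = −2, so ξ = 766.4/2 = 383.2 mol.
Outlet amounts (n = n₀ + ν ξ):
  A: 887 − 2(383.2) = 120.6
  C: 0 + 1(383.2) = 383.2
  B: 448 (inert)

383 mol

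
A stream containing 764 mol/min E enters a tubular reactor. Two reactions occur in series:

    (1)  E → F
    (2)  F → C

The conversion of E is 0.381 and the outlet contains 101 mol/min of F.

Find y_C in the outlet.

Conversion of E: E consumed = 1ξ₁ = 0.381 × 764 → ξ₁ = 291.1 mol/min.
F balance: n_F = 0 + 1ξ₁ − 1ξ₂ = 101 → ξ₂ = (1·291.1 − 101)/1 = 190.1 mol/min.
Outlet amounts (n = n₀ + Σ ν·ξ):
  E: 764 − 1(291.1) = 472.9
  F: 0 + 1(291.1) − 1(190.1) = 101
  C: 0 + 1(190.1) = 190.1
Total out = 764 mol/min; y_C = 190.1 / 764 = 0.2488.

0.249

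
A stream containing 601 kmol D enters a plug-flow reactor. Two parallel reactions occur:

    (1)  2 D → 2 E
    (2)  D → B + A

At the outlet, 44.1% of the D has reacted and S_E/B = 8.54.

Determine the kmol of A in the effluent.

27.8 kmol

Conversion of D: D consumed = 0.441 × 601 = 265 kmol = 2ξ₁ + 1ξ₂.
Selectivity: 2ξ₁ / (1ξ₂) = 8.54 → ξ₁ = 4.27 ξ₂.
Substitute: (2·4.27 + 1) ξ₂ = 265 → ξ₂ = 27.78 kmol, ξ₁ = 118.6 kmol.
Outlet amounts (n = n₀ + Σ ν·ξ):
  D: 601 − 2(118.6) − 1(27.78) = 336
  E: 0 + 2(118.6) = 237.3
  B: 0 + 1(27.78) = 27.78
  A: 0 + 1(27.78) = 27.78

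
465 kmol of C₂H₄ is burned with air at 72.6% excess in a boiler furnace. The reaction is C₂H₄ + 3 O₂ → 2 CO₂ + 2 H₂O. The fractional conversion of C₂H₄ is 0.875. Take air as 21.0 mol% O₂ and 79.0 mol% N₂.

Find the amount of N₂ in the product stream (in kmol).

Stoichiometric O₂ = 3 × 465 = 1395 kmol; O₂ fed = 1395 × 1.726 = 2408 kmol.
N₂ fed = 2408 × 79/21 = 9058 kmol.
Fuel reacted = 0.875 × 465 → ξ = 406.9 kmol.
Outlet (n = n₀ + ν ξ):
  C₂H₄: 465 − 1(406.9) = 58.12
  O₂: 2408 − 3(406.9) = 1187
  N₂: 9058 (inert)
  CO₂: 0 + 2(406.9) = 813.8
  H₂O: 0 + 2(406.9) = 813.8

9060 kmol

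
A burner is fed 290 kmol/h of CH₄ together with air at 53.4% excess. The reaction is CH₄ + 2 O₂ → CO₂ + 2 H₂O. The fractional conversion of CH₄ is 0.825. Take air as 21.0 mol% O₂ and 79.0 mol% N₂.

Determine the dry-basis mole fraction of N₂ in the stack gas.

0.827

Stoichiometric O₂ = 2 × 290 = 580 kmol/h; O₂ fed = 580 × 1.534 = 889.7 kmol/h.
N₂ fed = 889.7 × 79/21 = 3347 kmol/h.
Fuel reacted = 0.825 × 290 → ξ = 239.2 kmol/h.
Outlet (n = n₀ + ν ξ):
  CH₄: 290 − 1(239.2) = 50.75
  O₂: 889.7 − 2(239.2) = 411.2
  N₂: 3347 (inert)
  CO₂: 0 + 1(239.2) = 239.2
  H₂O: 0 + 2(239.2) = 478.5
Dry total = 4048 kmol/h; y_N₂ (dry) = 3347 / 4048 = 0.8268.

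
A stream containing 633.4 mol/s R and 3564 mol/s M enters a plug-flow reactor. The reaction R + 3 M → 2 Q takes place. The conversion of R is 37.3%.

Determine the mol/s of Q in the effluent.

R reacted = 0.373 × 633.4 = 236.3 mol/s; ν_R = −1, so ξ = 236.3/1 = 236.3 mol/s.
Outlet amounts (n = n₀ + ν ξ):
  R: 633.4 − 1(236.3) = 397.1
  M: 3564 − 3(236.3) = 2855
  Q: 0 + 2(236.3) = 472.5

473 mol/s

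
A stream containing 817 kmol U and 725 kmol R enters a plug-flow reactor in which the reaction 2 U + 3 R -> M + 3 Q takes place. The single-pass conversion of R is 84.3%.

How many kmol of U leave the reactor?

R reacted = 0.843 × 725 = 611.2 kmol; ν_R = −3, so ξ = 611.2/3 = 203.7 kmol.
Outlet amounts (n = n₀ + ν ξ):
  U: 817 − 2(203.7) = 409.6
  R: 725 − 3(203.7) = 113.8
  M: 0 + 1(203.7) = 203.7
  Q: 0 + 3(203.7) = 611.2

410 kmol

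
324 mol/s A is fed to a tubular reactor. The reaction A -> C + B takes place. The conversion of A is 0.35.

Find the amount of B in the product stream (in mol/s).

A reacted = 0.35 × 324 = 113.4 mol/s; ν_A = −1, so ξ = 113.4/1 = 113.4 mol/s.
Outlet amounts (n = n₀ + ν ξ):
  A: 324 − 1(113.4) = 210.6
  C: 0 + 1(113.4) = 113.4
  B: 0 + 1(113.4) = 113.4

113 mol/s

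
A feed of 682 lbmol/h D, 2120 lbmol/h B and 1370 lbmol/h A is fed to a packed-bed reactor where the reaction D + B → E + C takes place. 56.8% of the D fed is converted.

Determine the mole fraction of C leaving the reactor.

0.0929

D reacted = 0.568 × 682 = 387.4 lbmol/h; ν_D = −1, so ξ = 387.4/1 = 387.4 lbmol/h.
Outlet amounts (n = n₀ + ν ξ):
  D: 682 − 1(387.4) = 294.6
  B: 2120 − 1(387.4) = 1733
  E: 0 + 1(387.4) = 387.4
  C: 0 + 1(387.4) = 387.4
  A: 1370 (inert)
Total out = 4172 lbmol/h; y_C = 387.4 / 4172 = 0.09285.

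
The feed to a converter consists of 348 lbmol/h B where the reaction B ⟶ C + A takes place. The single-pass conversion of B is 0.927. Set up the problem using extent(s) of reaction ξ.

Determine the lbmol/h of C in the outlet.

B reacted = 0.927 × 348 = 322.6 lbmol/h; ν_B = −1, so ξ = 322.6/1 = 322.6 lbmol/h.
Outlet amounts (n = n₀ + ν ξ):
  B: 348 − 1(322.6) = 25.4
  C: 0 + 1(322.6) = 322.6
  A: 0 + 1(322.6) = 322.6

323 lbmol/h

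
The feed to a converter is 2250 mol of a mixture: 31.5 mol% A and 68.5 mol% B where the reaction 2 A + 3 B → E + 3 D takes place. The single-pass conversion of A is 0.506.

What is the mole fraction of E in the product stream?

A reacted = 0.506 × 708.8 = 358.6 mol; ν_A = −2, so ξ = 358.6/2 = 179.3 mol.
Outlet amounts (n = n₀ + ν ξ):
  A: 708.8 − 2(179.3) = 350.1
  B: 1541 − 3(179.3) = 1003
  E: 0 + 1(179.3) = 179.3
  D: 0 + 3(179.3) = 537.9
Total out = 2071 mol; y_E = 179.3 / 2071 = 0.0866.

0.0866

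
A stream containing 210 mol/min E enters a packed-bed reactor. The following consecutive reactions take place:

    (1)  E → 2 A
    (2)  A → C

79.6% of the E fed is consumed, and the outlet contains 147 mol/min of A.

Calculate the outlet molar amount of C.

Conversion of E: E consumed = 1ξ₁ = 0.796 × 210 → ξ₁ = 167.2 mol/min.
A balance: n_A = 0 + 2ξ₁ − 1ξ₂ = 147 → ξ₂ = (2·167.2 − 147)/1 = 187.3 mol/min.
Outlet amounts (n = n₀ + Σ ν·ξ):
  E: 210 − 1(167.2) = 42.84
  A: 0 + 2(167.2) − 1(187.3) = 147
  C: 0 + 1(187.3) = 187.3

187 mol/min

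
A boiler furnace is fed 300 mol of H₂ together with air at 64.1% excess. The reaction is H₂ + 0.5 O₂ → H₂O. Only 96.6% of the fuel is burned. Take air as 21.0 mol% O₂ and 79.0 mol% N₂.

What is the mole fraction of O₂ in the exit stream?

Stoichiometric O₂ = 0.5 × 300 = 150 mol; O₂ fed = 150 × 1.641 = 246.2 mol.
N₂ fed = 246.2 × 79/21 = 926 mol.
Fuel reacted = 0.966 × 300 → ξ = 289.8 mol.
Outlet (n = n₀ + ν ξ):
  H₂: 300 − 1(289.8) = 10.2
  O₂: 246.2 − 0.5(289.8) = 101.2
  N₂: 926 (inert)
  H₂O: 0 + 1(289.8) = 289.8
Total out = 1327 mol; y_O₂ = 101.2 / 1327 = 0.07629.

0.0763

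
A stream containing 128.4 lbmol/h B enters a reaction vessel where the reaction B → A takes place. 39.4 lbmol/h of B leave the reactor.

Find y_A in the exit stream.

0.693

For B: n = n₀ − 1ξ → 39.4 = 128.4 − 1ξ, giving ξ = 89 lbmol/h.
Outlet amounts (n = n₀ + ν ξ):
  B: 128.4 − 1(89) = 39.4
  A: 0 + 1(89) = 89
Total out = 128.4 lbmol/h; y_A = 89 / 128.4 = 0.6931.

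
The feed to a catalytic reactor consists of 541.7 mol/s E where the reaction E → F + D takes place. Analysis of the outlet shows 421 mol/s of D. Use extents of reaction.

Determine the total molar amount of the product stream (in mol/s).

963 mol/s

For D: n = n₀ + 1ξ → 421 = 0 + 1ξ, giving ξ = 421 mol/s.
Outlet amounts (n = n₀ + ν ξ):
  E: 541.7 − 1(421) = 120.7
  F: 0 + 1(421) = 421
  D: 0 + 1(421) = 421
Total out = 120.7 + 421 + 421 = 962.7 mol/s.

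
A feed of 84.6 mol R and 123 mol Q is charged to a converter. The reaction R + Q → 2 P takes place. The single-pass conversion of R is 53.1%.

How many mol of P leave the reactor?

R reacted = 0.531 × 84.6 = 44.92 mol; ν_R = −1, so ξ = 44.92/1 = 44.92 mol.
Outlet amounts (n = n₀ + ν ξ):
  R: 84.6 − 1(44.92) = 39.68
  Q: 123 − 1(44.92) = 78.08
  P: 0 + 2(44.92) = 89.85

89.8 mol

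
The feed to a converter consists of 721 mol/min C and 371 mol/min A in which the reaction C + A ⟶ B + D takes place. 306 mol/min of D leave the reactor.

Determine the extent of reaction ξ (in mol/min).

For D: n = n₀ + 1ξ → 306 = 0 + 1ξ, giving ξ = 306 mol/min.
Outlet amounts (n = n₀ + ν ξ):
  C: 721 − 1(306) = 415
  A: 371 − 1(306) = 65
  B: 0 + 1(306) = 306
  D: 0 + 1(306) = 306

ξ = 306 mol/min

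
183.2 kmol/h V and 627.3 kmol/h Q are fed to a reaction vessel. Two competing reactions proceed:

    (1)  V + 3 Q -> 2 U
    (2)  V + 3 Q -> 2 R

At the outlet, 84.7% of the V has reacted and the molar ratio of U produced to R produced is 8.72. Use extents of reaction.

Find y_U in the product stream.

0.557

Conversion of V: V consumed = 0.847 × 183.2 = 155.2 kmol/h = 1ξ₁ + 1ξ₂.
Selectivity: 2ξ₁ / (2ξ₂) = 8.72 → ξ₁ = 8.72 ξ₂.
Substitute: (1·8.72 + 1) ξ₂ = 155.2 → ξ₂ = 15.96 kmol/h, ξ₁ = 139.2 kmol/h.
Outlet amounts (n = n₀ + Σ ν·ξ):
  V: 183.2 − 1(139.2) − 1(15.96) = 28.03
  Q: 627.3 − 3(139.2) − 3(15.96) = 161.8
  U: 0 + 2(139.2) = 278.4
  R: 0 + 2(15.96) = 31.93
Total out = 500.2 kmol/h; y_U = 278.4 / 500.2 = 0.5566.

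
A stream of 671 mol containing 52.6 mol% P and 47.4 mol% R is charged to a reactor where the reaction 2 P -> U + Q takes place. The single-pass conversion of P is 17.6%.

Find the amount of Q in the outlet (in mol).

P reacted = 0.176 × 352.9 = 62.12 mol; ν_P = −2, so ξ = 62.12/2 = 31.06 mol.
Outlet amounts (n = n₀ + ν ξ):
  P: 352.9 − 2(31.06) = 290.8
  U: 0 + 1(31.06) = 31.06
  Q: 0 + 1(31.06) = 31.06
  R: 318.1 (inert)

31.1 mol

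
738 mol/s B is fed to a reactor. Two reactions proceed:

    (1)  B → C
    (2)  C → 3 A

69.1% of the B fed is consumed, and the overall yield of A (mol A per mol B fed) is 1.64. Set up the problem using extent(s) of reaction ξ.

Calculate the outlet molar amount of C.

Conversion of B: B consumed = 1ξ₁ = 0.691 × 738 → ξ₁ = 510 mol/s.
Yield of A: 3ξ₂ / 738 = 1.64 → ξ₂ = 403.4 mol/s.
Outlet amounts (n = n₀ + Σ ν·ξ):
  B: 738 − 1(510) = 228
  C: 0 + 1(510) − 1(403.4) = 106.5
  A: 0 + 3(403.4) = 1210

107 mol/s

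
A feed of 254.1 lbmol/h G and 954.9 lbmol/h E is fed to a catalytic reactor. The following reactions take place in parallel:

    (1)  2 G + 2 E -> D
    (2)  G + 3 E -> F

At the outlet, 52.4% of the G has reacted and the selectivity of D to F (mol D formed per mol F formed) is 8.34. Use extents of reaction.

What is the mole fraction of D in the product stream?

Conversion of G: G consumed = 0.524 × 254.1 = 133.1 lbmol/h = 2ξ₁ + 1ξ₂.
Selectivity: 1ξ₁ / (1ξ₂) = 8.34 → ξ₁ = 8.34 ξ₂.
Substitute: (2·8.34 + 1) ξ₂ = 133.1 → ξ₂ = 7.531 lbmol/h, ξ₁ = 62.81 lbmol/h.
Outlet amounts (n = n₀ + Σ ν·ξ):
  G: 254.1 − 2(62.81) − 1(7.531) = 121
  E: 954.9 − 2(62.81) − 3(7.531) = 806.7
  D: 0 + 1(62.81) = 62.81
  F: 0 + 1(7.531) = 7.531
Total out = 998 lbmol/h; y_D = 62.81 / 998 = 0.06294.

0.0629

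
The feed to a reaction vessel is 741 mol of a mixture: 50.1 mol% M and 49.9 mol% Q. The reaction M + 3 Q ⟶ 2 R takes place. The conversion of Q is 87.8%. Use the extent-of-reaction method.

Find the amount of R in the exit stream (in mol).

216 mol

Q reacted = 0.878 × 369.8 = 324.6 mol; ν_Q = −3, so ξ = 324.6/3 = 108.2 mol.
Outlet amounts (n = n₀ + ν ξ):
  M: 371.2 − 1(108.2) = 263
  Q: 369.8 − 3(108.2) = 45.11
  R: 0 + 2(108.2) = 216.4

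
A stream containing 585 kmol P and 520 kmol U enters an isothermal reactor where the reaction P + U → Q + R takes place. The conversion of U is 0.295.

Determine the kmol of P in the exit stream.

432 kmol

U reacted = 0.295 × 520 = 153.4 kmol; ν_U = −1, so ξ = 153.4/1 = 153.4 kmol.
Outlet amounts (n = n₀ + ν ξ):
  P: 585 − 1(153.4) = 431.6
  U: 520 − 1(153.4) = 366.6
  Q: 0 + 1(153.4) = 153.4
  R: 0 + 1(153.4) = 153.4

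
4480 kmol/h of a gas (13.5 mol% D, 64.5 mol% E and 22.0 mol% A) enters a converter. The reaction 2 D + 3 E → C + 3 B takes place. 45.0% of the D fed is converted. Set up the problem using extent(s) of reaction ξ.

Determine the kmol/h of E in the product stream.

D reacted = 0.45 × 604.8 = 272.2 kmol/h; ν_D = −2, so ξ = 272.2/2 = 136.1 kmol/h.
Outlet amounts (n = n₀ + ν ξ):
  D: 604.8 − 2(136.1) = 332.6
  E: 2890 − 3(136.1) = 2481
  C: 0 + 1(136.1) = 136.1
  B: 0 + 3(136.1) = 408.2
  A: 985.6 (inert)

2480 kmol/h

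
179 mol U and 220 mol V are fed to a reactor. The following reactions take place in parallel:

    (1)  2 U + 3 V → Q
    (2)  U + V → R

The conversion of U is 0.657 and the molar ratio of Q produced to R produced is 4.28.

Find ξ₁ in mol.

Conversion of U: U consumed = 0.657 × 179 = 117.6 mol = 2ξ₁ + 1ξ₂.
Selectivity: 1ξ₁ / (1ξ₂) = 4.28 → ξ₁ = 4.28 ξ₂.
Substitute: (2·4.28 + 1) ξ₂ = 117.6 → ξ₂ = 12.3 mol, ξ₁ = 52.65 mol.
Outlet amounts (n = n₀ + Σ ν·ξ):
  U: 179 − 2(52.65) − 1(12.3) = 61.4
  V: 220 − 3(52.65) − 1(12.3) = 49.75
  Q: 0 + 1(52.65) = 52.65
  R: 0 + 1(12.3) = 12.3

ξ₁ = 52.7 mol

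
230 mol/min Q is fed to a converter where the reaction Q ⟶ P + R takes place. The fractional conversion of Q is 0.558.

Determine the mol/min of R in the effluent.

Q reacted = 0.558 × 230 = 128.3 mol/min; ν_Q = −1, so ξ = 128.3/1 = 128.3 mol/min.
Outlet amounts (n = n₀ + ν ξ):
  Q: 230 − 1(128.3) = 101.7
  P: 0 + 1(128.3) = 128.3
  R: 0 + 1(128.3) = 128.3

128 mol/min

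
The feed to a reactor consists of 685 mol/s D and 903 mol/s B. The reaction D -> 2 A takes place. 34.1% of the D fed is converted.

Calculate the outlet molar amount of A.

467 mol/s

D reacted = 0.341 × 685 = 233.6 mol/s; ν_D = −1, so ξ = 233.6/1 = 233.6 mol/s.
Outlet amounts (n = n₀ + ν ξ):
  D: 685 − 1(233.6) = 451.4
  A: 0 + 2(233.6) = 467.2
  B: 903 (inert)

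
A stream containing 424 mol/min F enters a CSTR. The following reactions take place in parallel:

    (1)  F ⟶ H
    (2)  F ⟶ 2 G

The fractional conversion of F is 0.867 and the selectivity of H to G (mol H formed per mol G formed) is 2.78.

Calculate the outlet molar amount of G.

112 mol/min

Conversion of F: F consumed = 0.867 × 424 = 367.6 mol/min = 1ξ₁ + 1ξ₂.
Selectivity: 1ξ₁ / (2ξ₂) = 2.78 → ξ₁ = 5.56 ξ₂.
Substitute: (1·5.56 + 1) ξ₂ = 367.6 → ξ₂ = 56.04 mol/min, ξ₁ = 311.6 mol/min.
Outlet amounts (n = n₀ + Σ ν·ξ):
  F: 424 − 1(311.6) − 1(56.04) = 56.39
  H: 0 + 1(311.6) = 311.6
  G: 0 + 2(56.04) = 112.1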